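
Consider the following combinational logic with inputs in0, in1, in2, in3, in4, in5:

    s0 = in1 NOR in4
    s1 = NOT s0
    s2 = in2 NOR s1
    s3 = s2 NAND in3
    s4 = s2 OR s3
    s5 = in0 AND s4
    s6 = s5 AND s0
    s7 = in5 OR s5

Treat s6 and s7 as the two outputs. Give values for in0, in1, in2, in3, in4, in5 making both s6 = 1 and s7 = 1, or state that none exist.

Check with in0=1, in1=0, in2=1, in3=0, in4=0, in5=0:
s0 = in1 NOR in4 = 0 NOR 0 = 1
s1 = NOT s0 = NOT 1 = 0
s2 = in2 NOR s1 = 1 NOR 0 = 0
s3 = s2 NAND in3 = 0 NAND 0 = 1
s4 = s2 OR s3 = 0 OR 1 = 1
s5 = in0 AND s4 = 1 AND 1 = 1
s6 = s5 AND s0 = 1 AND 1 = 1
s7 = in5 OR s5 = 0 OR 1 = 1
So s6 = 1 and s7 = 1.

in0=1, in1=0, in2=1, in3=0, in4=0, in5=0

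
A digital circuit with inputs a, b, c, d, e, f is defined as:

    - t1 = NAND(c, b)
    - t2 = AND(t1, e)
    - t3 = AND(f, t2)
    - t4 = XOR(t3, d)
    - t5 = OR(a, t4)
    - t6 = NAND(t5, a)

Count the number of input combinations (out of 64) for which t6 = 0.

t6 = NAND(t5, a) must be 0, so both t5 = 1 and a = 1.
t5 = OR(a, t4) must be 1, so at least one of a, t4 is 1.
Enumerating the 64 input combinations, 32 give t6 = 0 and 32 give t6 = 1.

32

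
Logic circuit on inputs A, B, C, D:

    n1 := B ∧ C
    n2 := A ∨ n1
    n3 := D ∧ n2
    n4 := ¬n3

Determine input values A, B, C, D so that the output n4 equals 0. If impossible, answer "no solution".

A=1 B=1 C=1 D=1

Check with A=1 B=1 C=1 D=1:
n1 = B ∧ C = 1 ∧ 1 = 1
n2 = A ∨ n1 = 1 ∨ 1 = 1
n3 = D ∧ n2 = 1 ∧ 1 = 1
n4 = ¬n3 = ¬1 = 0
So n4 = 0 as required.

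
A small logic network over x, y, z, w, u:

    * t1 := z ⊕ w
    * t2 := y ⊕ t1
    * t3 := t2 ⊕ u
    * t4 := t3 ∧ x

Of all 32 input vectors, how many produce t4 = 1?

8

t4 = t3 ∧ x must be 1, so both t3 = 1 and x = 1.
Enumerating the 32 input combinations, 8 give t4 = 1 and 24 give t4 = 0.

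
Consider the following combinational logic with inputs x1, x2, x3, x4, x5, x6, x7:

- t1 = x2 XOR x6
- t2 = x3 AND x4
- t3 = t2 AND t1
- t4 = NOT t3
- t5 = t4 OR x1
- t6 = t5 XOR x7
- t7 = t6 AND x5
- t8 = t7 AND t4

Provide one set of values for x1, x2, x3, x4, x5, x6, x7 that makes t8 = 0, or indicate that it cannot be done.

Check with x1=0, x2=0, x3=1, x4=1, x5=0, x6=1, x7=0:
t1 = x2 XOR x6 = 0 XOR 1 = 1
t2 = x3 AND x4 = 1 AND 1 = 1
t3 = t2 AND t1 = 1 AND 1 = 1
t4 = NOT t3 = NOT 1 = 0
t5 = t4 OR x1 = 0 OR 0 = 0
t6 = t5 XOR x7 = 0 XOR 0 = 0
t7 = t6 AND x5 = 0 AND 0 = 0
t8 = t7 AND t4 = 0 AND 0 = 0
So t8 = 0 as required.

x1=0, x2=0, x3=1, x4=1, x5=0, x6=1, x7=0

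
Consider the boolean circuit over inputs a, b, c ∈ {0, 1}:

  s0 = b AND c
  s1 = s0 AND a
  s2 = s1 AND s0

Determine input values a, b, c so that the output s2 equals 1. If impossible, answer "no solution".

a=1 b=1 c=1

s2 = s1 AND s0 must be 1, so both s1 = 1 and s0 = 1.
s1 = s0 AND a must be 1, so both s0 = 1 and a = 1.
s0 = b AND c must be 1, so both b = 1 and c = 1.
Check with a=1 b=1 c=1:
s0 = b AND c = 1 AND 1 = 1
s1 = s0 AND a = 1 AND 1 = 1
s2 = s1 AND s0 = 1 AND 1 = 1
So s2 = 1 as required.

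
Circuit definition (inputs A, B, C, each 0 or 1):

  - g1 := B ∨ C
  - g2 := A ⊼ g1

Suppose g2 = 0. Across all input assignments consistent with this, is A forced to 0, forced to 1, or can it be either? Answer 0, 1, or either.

g2 = A ⊼ g1 must be 0, so both A = 1 and g1 = 1.
g1 = B ∨ C must be 1, so at least one of B, C is 1.
Every assignment with g2 = 0 has A = 1; there are 3 such assignment(s).
  A=1, B=0, C=1
  A=1, B=1, C=0
  A=1, B=1, C=1

1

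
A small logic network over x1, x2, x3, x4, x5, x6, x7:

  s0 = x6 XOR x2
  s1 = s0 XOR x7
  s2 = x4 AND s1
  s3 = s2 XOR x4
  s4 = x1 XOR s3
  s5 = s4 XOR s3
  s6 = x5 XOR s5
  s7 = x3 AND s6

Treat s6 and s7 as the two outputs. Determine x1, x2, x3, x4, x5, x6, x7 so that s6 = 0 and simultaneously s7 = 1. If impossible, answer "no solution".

Across all 128 input combinations, none give both s6 = 0 and s7 = 1.

no solution exists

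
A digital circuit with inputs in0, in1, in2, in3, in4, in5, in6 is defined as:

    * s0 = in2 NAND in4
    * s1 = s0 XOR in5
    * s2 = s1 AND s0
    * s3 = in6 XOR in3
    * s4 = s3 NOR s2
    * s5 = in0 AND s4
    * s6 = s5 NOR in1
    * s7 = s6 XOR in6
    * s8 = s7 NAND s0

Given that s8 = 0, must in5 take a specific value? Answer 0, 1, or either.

either

Both values of in5 occur among assignments with s8 = 0:
  in5=0: in0=0, in1=0, in2=0, in3=0, in4=0, in5=0, in6=0
  in5=1: in0=0, in1=0, in2=0, in3=0, in4=0, in5=1, in6=0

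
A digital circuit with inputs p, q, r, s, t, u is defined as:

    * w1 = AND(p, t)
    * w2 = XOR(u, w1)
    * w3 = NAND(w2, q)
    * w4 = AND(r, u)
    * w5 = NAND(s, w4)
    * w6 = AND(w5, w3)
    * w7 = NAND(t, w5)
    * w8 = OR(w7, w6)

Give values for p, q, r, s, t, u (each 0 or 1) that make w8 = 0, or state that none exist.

p=1 q=1 r=1 s=0 t=1 u=0

Check with p=1 q=1 r=1 s=0 t=1 u=0:
w1 = AND(p, t) = AND(1, 1) = 1
w2 = XOR(u, w1) = XOR(0, 1) = 1
w3 = NAND(w2, q) = NAND(1, 1) = 0
w4 = AND(r, u) = AND(1, 0) = 0
w5 = NAND(s, w4) = NAND(0, 0) = 1
w6 = AND(w5, w3) = AND(1, 0) = 0
w7 = NAND(t, w5) = NAND(1, 1) = 0
w8 = OR(w7, w6) = OR(0, 0) = 0
So w8 = 0 as required.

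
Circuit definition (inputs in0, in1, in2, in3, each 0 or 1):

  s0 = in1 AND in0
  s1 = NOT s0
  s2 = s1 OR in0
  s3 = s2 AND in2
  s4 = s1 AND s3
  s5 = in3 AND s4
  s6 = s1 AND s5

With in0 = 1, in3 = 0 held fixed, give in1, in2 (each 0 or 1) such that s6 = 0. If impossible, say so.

s6 = s1 AND s5 must be 0, so at least one of s1, s5 is 0.
Check with in0 = 1, in3 = 0 and in1=1, in2=1:
s0 = in1 AND in0 = 1 AND 1 = 1
s1 = NOT s0 = NOT 1 = 0
s2 = s1 OR in0 = 0 OR 1 = 1
s3 = s2 AND in2 = 1 AND 1 = 1
s4 = s1 AND s3 = 0 AND 1 = 0
s5 = in3 AND s4 = 0 AND 0 = 0
s6 = s1 AND s5 = 0 AND 0 = 0
So s6 = 0.

in1=1, in2=1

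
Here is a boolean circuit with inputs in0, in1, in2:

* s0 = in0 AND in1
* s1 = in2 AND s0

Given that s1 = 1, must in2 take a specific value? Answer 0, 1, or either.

s1 = in2 AND s0 must be 1, so both in2 = 1 and s0 = 1.
s0 = in0 AND in1 must be 1, so both in0 = 1 and in1 = 1.
Every assignment with s1 = 1 has in2 = 1; there are 1 such assignment(s).
  in0=1, in1=1, in2=1

1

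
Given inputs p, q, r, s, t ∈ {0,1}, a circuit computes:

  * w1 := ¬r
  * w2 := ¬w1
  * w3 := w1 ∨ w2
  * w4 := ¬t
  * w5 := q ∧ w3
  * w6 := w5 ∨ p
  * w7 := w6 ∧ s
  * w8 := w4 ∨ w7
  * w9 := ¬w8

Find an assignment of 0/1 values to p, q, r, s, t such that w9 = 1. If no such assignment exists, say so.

Check with p=1, q=1, r=1, s=0, t=1:
w1 = ¬r = ¬1 = 0
w2 = ¬w1 = ¬0 = 1
w3 = w1 ∨ w2 = 0 ∨ 1 = 1
w4 = ¬t = ¬1 = 0
w5 = q ∧ w3 = 1 ∧ 1 = 1
w6 = w5 ∨ p = 1 ∨ 1 = 1
w7 = w6 ∧ s = 1 ∧ 0 = 0
w8 = w4 ∨ w7 = 0 ∨ 0 = 0
w9 = ¬w8 = ¬0 = 1
So w9 = 1 as required.

p=1, q=1, r=1, s=0, t=1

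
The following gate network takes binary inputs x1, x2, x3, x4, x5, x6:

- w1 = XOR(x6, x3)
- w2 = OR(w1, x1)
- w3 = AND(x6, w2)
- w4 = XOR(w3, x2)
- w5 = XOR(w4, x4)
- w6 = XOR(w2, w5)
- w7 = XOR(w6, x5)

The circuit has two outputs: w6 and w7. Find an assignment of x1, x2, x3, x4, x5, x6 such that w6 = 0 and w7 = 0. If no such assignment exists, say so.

x1=1, x2=0, x3=1, x4=0, x5=0, x6=1

Check with x1=1, x2=0, x3=1, x4=0, x5=0, x6=1:
w1 = XOR(x6, x3) = XOR(1, 1) = 0
w2 = OR(w1, x1) = OR(0, 1) = 1
w3 = AND(x6, w2) = AND(1, 1) = 1
w4 = XOR(w3, x2) = XOR(1, 0) = 1
w5 = XOR(w4, x4) = XOR(1, 0) = 1
w6 = XOR(w2, w5) = XOR(1, 1) = 0
w7 = XOR(w6, x5) = XOR(0, 0) = 0
So w6 = 0 and w7 = 0.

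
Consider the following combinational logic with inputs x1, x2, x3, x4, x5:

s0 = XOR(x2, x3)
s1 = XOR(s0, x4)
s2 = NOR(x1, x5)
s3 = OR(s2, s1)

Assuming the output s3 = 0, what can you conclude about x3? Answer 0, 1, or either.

either

Both values of x3 occur among assignments with s3 = 0:
  x3=0: x1=0, x2=0, x3=0, x4=0, x5=1
  x3=1: x1=0, x2=0, x3=1, x4=1, x5=1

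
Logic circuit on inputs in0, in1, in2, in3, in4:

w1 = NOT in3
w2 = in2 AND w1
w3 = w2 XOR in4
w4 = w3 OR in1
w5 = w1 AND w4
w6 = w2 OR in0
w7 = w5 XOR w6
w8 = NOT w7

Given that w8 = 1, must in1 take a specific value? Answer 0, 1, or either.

either

Both values of in1 occur among assignments with w8 = 1:
  in1=0: in0=0, in1=0, in2=0, in3=0, in4=0
  in1=1: in0=0, in1=1, in2=0, in3=1, in4=0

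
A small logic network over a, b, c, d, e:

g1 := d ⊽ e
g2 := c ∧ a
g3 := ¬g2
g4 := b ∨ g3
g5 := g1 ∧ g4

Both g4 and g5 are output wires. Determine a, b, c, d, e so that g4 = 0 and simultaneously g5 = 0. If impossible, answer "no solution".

Check with a=1 b=0 c=1 d=0 e=0:
g1 = d ⊽ e = 0 ⊽ 0 = 1
g2 = c ∧ a = 1 ∧ 1 = 1
g3 = ¬g2 = ¬1 = 0
g4 = b ∨ g3 = 0 ∨ 0 = 0
g5 = g1 ∧ g4 = 1 ∧ 0 = 0
So g4 = 0 and g5 = 0.

a=1 b=0 c=1 d=0 e=0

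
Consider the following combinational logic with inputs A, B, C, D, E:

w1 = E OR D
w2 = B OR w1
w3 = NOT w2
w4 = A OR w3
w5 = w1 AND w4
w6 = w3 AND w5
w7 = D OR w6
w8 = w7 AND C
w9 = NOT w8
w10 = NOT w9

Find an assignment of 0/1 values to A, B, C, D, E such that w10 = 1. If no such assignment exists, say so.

w10 = NOT w9 must be 1, so w9 = 0.
w9 = NOT w8 must be 0, so w8 = 1.
w8 = w7 AND C must be 1, so both w7 = 1 and C = 1.
Check with A=0, B=0, C=1, D=1, E=0:
w1 = E OR D = 0 OR 1 = 1
w2 = B OR w1 = 0 OR 1 = 1
w3 = NOT w2 = NOT 1 = 0
w4 = A OR w3 = 0 OR 0 = 0
w5 = w1 AND w4 = 1 AND 0 = 0
w6 = w3 AND w5 = 0 AND 0 = 0
w7 = D OR w6 = 1 OR 0 = 1
w8 = w7 AND C = 1 AND 1 = 1
w9 = NOT w8 = NOT 1 = 0
w10 = NOT w9 = NOT 0 = 1
So w10 = 1 as required.

A=0, B=0, C=1, D=1, E=0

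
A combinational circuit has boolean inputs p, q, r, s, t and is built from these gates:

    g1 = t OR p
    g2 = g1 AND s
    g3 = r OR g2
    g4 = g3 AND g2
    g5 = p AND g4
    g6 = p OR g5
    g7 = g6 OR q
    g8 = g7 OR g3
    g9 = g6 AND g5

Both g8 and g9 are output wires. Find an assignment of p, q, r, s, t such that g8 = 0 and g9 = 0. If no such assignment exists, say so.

p=0, q=0, r=0, s=1, t=0

Check with p=0, q=0, r=0, s=1, t=0:
g1 = t OR p = 0 OR 0 = 0
g2 = g1 AND s = 0 AND 1 = 0
g3 = r OR g2 = 0 OR 0 = 0
g4 = g3 AND g2 = 0 AND 0 = 0
g5 = p AND g4 = 0 AND 0 = 0
g6 = p OR g5 = 0 OR 0 = 0
g7 = g6 OR q = 0 OR 0 = 0
g8 = g7 OR g3 = 0 OR 0 = 0
g9 = g6 AND g5 = 0 AND 0 = 0
So g8 = 0 and g9 = 0.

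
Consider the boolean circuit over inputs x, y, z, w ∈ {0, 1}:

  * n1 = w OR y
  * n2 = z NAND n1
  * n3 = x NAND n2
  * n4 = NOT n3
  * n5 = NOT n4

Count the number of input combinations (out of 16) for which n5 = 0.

5

n5 = NOT n4 must be 0, so n4 = 1.
n4 = NOT n3 must be 1, so n3 = 0.
n3 = x NAND n2 must be 0, so both x = 1 and n2 = 1.
Satisfying assignments:
  x=1, y=0, z=0, w=0
  x=1, y=0, z=0, w=1
  x=1, y=0, z=1, w=0
  x=1, y=1, z=0, w=0
  x=1, y=1, z=0, w=1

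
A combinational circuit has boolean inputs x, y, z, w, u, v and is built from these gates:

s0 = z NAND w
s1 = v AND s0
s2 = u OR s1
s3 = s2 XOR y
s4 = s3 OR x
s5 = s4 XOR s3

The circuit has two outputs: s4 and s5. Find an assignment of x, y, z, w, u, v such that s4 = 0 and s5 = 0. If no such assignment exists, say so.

x=0, y=1, z=1, w=1, u=1, v=1

Check with x=0, y=1, z=1, w=1, u=1, v=1:
s0 = z NAND w = 1 NAND 1 = 0
s1 = v AND s0 = 1 AND 0 = 0
s2 = u OR s1 = 1 OR 0 = 1
s3 = s2 XOR y = 1 XOR 1 = 0
s4 = s3 OR x = 0 OR 0 = 0
s5 = s4 XOR s3 = 0 XOR 0 = 0
So s4 = 0 and s5 = 0.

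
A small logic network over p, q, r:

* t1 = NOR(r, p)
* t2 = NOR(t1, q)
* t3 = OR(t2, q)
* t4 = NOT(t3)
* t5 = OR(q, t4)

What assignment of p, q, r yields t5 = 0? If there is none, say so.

Check with p=1, q=0, r=1:
t1 = NOR(r, p) = NOR(1, 1) = 0
t2 = NOR(t1, q) = NOR(0, 0) = 1
t3 = OR(t2, q) = OR(1, 0) = 1
t4 = NOT(t3) = NOT 1 = 0
t5 = OR(q, t4) = OR(0, 0) = 0
So t5 = 0 as required.

p=1, q=0, r=1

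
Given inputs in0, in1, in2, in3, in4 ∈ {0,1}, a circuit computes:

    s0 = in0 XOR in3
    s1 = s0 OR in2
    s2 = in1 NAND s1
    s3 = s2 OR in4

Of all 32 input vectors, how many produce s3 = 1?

26

s3 = s2 OR in4 must be 1, so at least one of s2, in4 is 1.
Enumerating the 32 input combinations, 26 give s3 = 1 and 6 give s3 = 0.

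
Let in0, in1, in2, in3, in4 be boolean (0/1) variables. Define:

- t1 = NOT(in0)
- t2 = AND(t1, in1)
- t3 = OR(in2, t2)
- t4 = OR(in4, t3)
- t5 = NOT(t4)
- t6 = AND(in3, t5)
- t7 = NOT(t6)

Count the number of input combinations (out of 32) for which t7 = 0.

3

t7 = NOT(t6) must be 0, so t6 = 1.
t6 = AND(in3, t5) must be 1, so both in3 = 1 and t5 = 1.
Satisfying assignments:
  in0=0, in1=0, in2=0, in3=1, in4=0
  in0=1, in1=0, in2=0, in3=1, in4=0
  in0=1, in1=1, in2=0, in3=1, in4=0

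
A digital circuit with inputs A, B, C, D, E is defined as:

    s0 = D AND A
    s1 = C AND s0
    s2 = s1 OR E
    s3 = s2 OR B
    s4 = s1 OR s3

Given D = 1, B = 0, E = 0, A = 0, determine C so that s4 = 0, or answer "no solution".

C=0

Check with D = 1, B = 0, E = 0, A = 0 and C=0:
s0 = D AND A = 1 AND 0 = 0
s1 = C AND s0 = 0 AND 0 = 0
s2 = s1 OR E = 0 OR 0 = 0
s3 = s2 OR B = 0 OR 0 = 0
s4 = s1 OR s3 = 0 OR 0 = 0
So s4 = 0.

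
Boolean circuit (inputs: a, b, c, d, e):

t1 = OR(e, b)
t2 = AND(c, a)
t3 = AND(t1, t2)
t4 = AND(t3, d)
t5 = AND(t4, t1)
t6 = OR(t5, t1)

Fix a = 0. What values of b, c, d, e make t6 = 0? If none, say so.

t6 = OR(t5, t1) must be 0, so both t5 = 0 and t1 = 0.
Check with a = 0 and b=0, c=0, d=1, e=0:
t1 = OR(e, b) = OR(0, 0) = 0
t2 = AND(c, a) = AND(0, 0) = 0
t3 = AND(t1, t2) = AND(0, 0) = 0
t4 = AND(t3, d) = AND(0, 1) = 0
t5 = AND(t4, t1) = AND(0, 0) = 0
t6 = OR(t5, t1) = OR(0, 0) = 0
So t6 = 0.

b=0, c=0, d=1, e=0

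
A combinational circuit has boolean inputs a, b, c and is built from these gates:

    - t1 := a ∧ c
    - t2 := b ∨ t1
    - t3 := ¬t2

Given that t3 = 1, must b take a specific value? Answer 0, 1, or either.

0

t3 = ¬t2 must be 1, so t2 = 0.
t2 = b ∨ t1 must be 0, so both b = 0 and t1 = 0.
t1 = a ∧ c must be 0, so at least one of a, c is 0.
Every assignment with t3 = 1 has b = 0; there are 3 such assignment(s).
  a=0, b=0, c=0
  a=0, b=0, c=1
  a=1, b=0, c=0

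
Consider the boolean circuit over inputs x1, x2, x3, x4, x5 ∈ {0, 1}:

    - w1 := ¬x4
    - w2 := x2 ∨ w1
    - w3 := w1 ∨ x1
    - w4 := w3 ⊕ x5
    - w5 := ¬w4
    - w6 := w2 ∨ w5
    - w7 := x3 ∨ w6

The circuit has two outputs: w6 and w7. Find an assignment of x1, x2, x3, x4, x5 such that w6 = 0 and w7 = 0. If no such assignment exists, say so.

x1=0, x2=0, x3=0, x4=1, x5=1

Check with x1=0, x2=0, x3=0, x4=1, x5=1:
w1 = ¬x4 = ¬1 = 0
w2 = x2 ∨ w1 = 0 ∨ 0 = 0
w3 = w1 ∨ x1 = 0 ∨ 0 = 0
w4 = w3 ⊕ x5 = 0 ⊕ 1 = 1
w5 = ¬w4 = ¬1 = 0
w6 = w2 ∨ w5 = 0 ∨ 0 = 0
w7 = x3 ∨ w6 = 0 ∨ 0 = 0
So w6 = 0 and w7 = 0.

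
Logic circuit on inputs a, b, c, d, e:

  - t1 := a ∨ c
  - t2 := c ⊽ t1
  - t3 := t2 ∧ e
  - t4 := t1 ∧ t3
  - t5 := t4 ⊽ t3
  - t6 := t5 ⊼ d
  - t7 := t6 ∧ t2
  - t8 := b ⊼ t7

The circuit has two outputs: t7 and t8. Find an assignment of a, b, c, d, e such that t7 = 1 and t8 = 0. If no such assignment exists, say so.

a=0 b=1 c=0 d=0 e=1

Check with a=0 b=1 c=0 d=0 e=1:
t1 = a ∨ c = 0 ∨ 0 = 0
t2 = c ⊽ t1 = 0 ⊽ 0 = 1
t3 = t2 ∧ e = 1 ∧ 1 = 1
t4 = t1 ∧ t3 = 0 ∧ 1 = 0
t5 = t4 ⊽ t3 = 0 ⊽ 1 = 0
t6 = t5 ⊼ d = 0 ⊼ 0 = 1
t7 = t6 ∧ t2 = 1 ∧ 1 = 1
t8 = b ⊼ t7 = 1 ⊼ 1 = 0
So t7 = 1 and t8 = 0.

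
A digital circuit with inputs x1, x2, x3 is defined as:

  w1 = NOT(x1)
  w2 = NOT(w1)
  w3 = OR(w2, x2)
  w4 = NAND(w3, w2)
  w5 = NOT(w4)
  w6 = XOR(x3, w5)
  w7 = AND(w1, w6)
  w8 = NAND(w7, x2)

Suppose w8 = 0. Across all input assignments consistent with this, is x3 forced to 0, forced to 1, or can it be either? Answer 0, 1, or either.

w8 = NAND(w7, x2) must be 0, so both w7 = 1 and x2 = 1.
Every assignment with w8 = 0 has x3 = 1; there are 1 such assignment(s).
  x1=0, x2=1, x3=1

1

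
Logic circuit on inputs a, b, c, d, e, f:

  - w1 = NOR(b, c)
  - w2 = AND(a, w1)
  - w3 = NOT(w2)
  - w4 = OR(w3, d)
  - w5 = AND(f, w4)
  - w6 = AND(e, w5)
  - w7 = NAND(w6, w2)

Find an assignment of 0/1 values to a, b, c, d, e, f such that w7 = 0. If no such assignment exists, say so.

a=1 b=0 c=0 d=1 e=1 f=1

Check with a=1 b=0 c=0 d=1 e=1 f=1:
w1 = NOR(b, c) = NOR(0, 0) = 1
w2 = AND(a, w1) = AND(1, 1) = 1
w3 = NOT(w2) = NOT 1 = 0
w4 = OR(w3, d) = OR(0, 1) = 1
w5 = AND(f, w4) = AND(1, 1) = 1
w6 = AND(e, w5) = AND(1, 1) = 1
w7 = NAND(w6, w2) = NAND(1, 1) = 0
So w7 = 0 as required.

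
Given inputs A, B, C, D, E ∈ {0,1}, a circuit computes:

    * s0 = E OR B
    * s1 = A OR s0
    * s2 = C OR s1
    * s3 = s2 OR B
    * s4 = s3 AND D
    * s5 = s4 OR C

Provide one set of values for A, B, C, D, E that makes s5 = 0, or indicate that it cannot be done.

A=1 B=0 C=0 D=0 E=0

s5 = s4 OR C must be 0, so both s4 = 0 and C = 0.
s4 = s3 AND D must be 0, so at least one of s3, D is 0.
Check with A=1 B=0 C=0 D=0 E=0:
s0 = E OR B = 0 OR 0 = 0
s1 = A OR s0 = 1 OR 0 = 1
s2 = C OR s1 = 0 OR 1 = 1
s3 = s2 OR B = 1 OR 0 = 1
s4 = s3 AND D = 1 AND 0 = 0
s5 = s4 OR C = 0 OR 0 = 0
So s5 = 0 as required.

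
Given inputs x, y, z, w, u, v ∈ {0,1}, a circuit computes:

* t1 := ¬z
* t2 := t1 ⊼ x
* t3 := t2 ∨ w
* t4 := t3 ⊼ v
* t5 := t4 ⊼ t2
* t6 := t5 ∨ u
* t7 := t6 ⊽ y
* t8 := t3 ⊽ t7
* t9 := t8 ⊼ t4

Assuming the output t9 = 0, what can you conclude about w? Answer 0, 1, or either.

0

t9 = t8 ⊼ t4 must be 0, so both t8 = 1 and t4 = 1.
t8 = t3 ⊽ t7 must be 1, so both t3 = 0 and t7 = 0.
Every assignment with t9 = 0 has w = 0; there are 8 such assignment(s).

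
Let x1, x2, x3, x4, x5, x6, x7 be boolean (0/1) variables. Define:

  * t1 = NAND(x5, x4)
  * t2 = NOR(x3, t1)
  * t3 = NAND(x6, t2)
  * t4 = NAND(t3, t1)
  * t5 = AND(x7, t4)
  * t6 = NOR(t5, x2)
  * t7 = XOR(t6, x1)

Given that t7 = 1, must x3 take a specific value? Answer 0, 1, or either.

either

Both values of x3 occur among assignments with t7 = 1:
  x3=0: x1=0, x2=0, x3=0, x4=0, x5=0, x6=0, x7=0
  x3=1: x1=0, x2=0, x3=1, x4=0, x5=0, x6=0, x7=0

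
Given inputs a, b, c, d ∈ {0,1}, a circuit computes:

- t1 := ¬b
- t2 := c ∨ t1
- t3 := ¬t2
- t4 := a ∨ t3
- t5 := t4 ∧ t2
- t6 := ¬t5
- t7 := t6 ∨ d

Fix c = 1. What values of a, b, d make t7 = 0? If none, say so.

t7 = t6 ∨ d must be 0, so both t6 = 0 and d = 0.
Check with c = 1 and a=1, b=1, d=0:
t1 = ¬b = ¬1 = 0
t2 = c ∨ t1 = 1 ∨ 0 = 1
t3 = ¬t2 = ¬1 = 0
t4 = a ∨ t3 = 1 ∨ 0 = 1
t5 = t4 ∧ t2 = 1 ∧ 1 = 1
t6 = ¬t5 = ¬1 = 0
t7 = t6 ∨ d = 0 ∨ 0 = 0
So t7 = 0.

a=1 b=1 d=0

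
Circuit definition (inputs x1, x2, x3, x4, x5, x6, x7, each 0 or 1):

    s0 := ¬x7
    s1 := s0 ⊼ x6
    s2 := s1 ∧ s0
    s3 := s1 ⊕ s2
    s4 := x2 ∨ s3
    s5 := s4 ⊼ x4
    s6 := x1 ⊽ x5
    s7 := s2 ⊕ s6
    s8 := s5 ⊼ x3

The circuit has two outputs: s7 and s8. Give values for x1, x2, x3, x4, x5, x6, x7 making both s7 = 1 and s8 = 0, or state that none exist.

Check with x1=1 x2=0 x3=1 x4=1 x5=0 x6=0 x7=0:
s0 = ¬x7 = ¬0 = 1
s1 = s0 ⊼ x6 = 1 ⊼ 0 = 1
s2 = s1 ∧ s0 = 1 ∧ 1 = 1
s3 = s1 ⊕ s2 = 1 ⊕ 1 = 0
s4 = x2 ∨ s3 = 0 ∨ 0 = 0
s5 = s4 ⊼ x4 = 0 ⊼ 1 = 1
s6 = x1 ⊽ x5 = 1 ⊽ 0 = 0
s7 = s2 ⊕ s6 = 1 ⊕ 0 = 1
s8 = s5 ⊼ x3 = 1 ⊼ 1 = 0
So s7 = 1 and s8 = 0.

x1=1 x2=0 x3=1 x4=1 x5=0 x6=0 x7=0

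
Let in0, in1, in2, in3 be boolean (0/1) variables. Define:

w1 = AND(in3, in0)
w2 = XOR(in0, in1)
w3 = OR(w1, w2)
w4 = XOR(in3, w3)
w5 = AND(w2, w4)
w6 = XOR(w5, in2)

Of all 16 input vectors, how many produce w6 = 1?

w6 = XOR(w5, in2) must be 1, so w5 and in2 differ.
Enumerating the 16 input combinations, 8 give w6 = 1 and 8 give w6 = 0.

8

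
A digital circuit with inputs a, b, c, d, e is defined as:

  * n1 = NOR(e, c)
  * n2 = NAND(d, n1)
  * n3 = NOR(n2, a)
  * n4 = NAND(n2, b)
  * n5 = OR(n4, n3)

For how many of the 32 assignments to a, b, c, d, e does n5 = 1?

18

n5 = OR(n4, n3) must be 1, so at least one of n4, n3 is 1.
Enumerating the 32 input combinations, 18 give n5 = 1 and 14 give n5 = 0.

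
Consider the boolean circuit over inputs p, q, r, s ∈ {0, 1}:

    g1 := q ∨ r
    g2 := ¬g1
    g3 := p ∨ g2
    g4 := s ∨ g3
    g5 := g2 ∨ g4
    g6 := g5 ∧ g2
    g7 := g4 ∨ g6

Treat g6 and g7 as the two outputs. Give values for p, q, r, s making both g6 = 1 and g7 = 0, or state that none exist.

no solution exists

Across all 16 input combinations, none give both g6 = 1 and g7 = 0.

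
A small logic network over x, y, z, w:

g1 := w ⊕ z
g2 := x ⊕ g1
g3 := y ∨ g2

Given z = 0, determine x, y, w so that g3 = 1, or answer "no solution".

g3 = y ∨ g2 must be 1, so at least one of y, g2 is 1.
Check with z = 0 and x=0, y=1, w=1:
g1 = w ⊕ z = 1 ⊕ 0 = 1
g2 = x ⊕ g1 = 0 ⊕ 1 = 1
g3 = y ∨ g2 = 1 ∨ 1 = 1
So g3 = 1.

x=0, y=1, w=1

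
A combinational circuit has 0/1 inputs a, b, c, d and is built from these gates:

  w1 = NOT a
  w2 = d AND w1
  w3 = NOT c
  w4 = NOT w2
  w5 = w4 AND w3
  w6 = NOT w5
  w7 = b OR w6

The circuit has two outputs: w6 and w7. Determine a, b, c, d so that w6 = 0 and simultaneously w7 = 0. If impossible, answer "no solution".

a=0, b=0, c=0, d=0

Check with a=0, b=0, c=0, d=0:
w1 = NOT a = NOT 0 = 1
w2 = d AND w1 = 0 AND 1 = 0
w3 = NOT c = NOT 0 = 1
w4 = NOT w2 = NOT 0 = 1
w5 = w4 AND w3 = 1 AND 1 = 1
w6 = NOT w5 = NOT 1 = 0
w7 = b OR w6 = 0 OR 0 = 0
So w6 = 0 and w7 = 0.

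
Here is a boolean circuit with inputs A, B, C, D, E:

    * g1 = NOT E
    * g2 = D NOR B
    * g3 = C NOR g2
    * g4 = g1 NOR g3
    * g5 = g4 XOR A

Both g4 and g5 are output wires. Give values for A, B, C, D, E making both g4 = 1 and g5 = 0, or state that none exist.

Check with A=1 B=0 C=1 D=0 E=1:
g1 = NOT E = NOT 1 = 0
g2 = D NOR B = 0 NOR 0 = 1
g3 = C NOR g2 = 1 NOR 1 = 0
g4 = g1 NOR g3 = 0 NOR 0 = 1
g5 = g4 XOR A = 1 XOR 1 = 0
So g4 = 1 and g5 = 0.

A=1 B=0 C=1 D=0 E=1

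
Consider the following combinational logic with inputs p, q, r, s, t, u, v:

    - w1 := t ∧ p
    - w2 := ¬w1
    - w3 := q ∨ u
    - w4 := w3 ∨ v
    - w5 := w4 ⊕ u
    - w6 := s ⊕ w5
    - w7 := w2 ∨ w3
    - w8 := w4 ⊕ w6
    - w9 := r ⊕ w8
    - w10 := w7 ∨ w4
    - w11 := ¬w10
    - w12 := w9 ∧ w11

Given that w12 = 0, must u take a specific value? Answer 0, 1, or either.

either

Both values of u occur among assignments with w12 = 0:
  u=0: p=0, q=0, r=0, s=0, t=0, u=0, v=0
  u=1: p=0, q=0, r=0, s=0, t=0, u=1, v=0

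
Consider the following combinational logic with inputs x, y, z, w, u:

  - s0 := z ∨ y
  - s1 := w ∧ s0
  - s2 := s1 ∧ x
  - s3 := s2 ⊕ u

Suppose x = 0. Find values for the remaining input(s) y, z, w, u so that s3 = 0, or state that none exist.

Check with x = 0 and y=1, z=0, w=1, u=0:
s0 = z ∨ y = 0 ∨ 1 = 1
s1 = w ∧ s0 = 1 ∧ 1 = 1
s2 = s1 ∧ x = 1 ∧ 0 = 0
s3 = s2 ⊕ u = 0 ⊕ 0 = 0
So s3 = 0.

y=1, z=0, w=1, u=0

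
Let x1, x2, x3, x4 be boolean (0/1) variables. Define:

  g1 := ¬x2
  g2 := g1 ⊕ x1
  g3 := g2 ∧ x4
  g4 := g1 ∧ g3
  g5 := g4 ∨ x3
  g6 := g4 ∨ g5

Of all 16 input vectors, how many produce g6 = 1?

9

g6 = g4 ∨ g5 must be 1, so at least one of g4, g5 is 1.
Enumerating the 16 input combinations, 9 give g6 = 1 and 7 give g6 = 0.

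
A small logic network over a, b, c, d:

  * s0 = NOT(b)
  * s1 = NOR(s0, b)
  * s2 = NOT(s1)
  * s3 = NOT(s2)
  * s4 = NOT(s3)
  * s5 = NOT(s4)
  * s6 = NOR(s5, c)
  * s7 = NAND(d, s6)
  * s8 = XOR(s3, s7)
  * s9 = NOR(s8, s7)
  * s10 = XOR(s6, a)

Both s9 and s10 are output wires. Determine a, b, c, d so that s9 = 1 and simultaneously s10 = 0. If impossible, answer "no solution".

a=1, b=1, c=0, d=1

Check with a=1, b=1, c=0, d=1:
s0 = NOT(b) = NOT 1 = 0
s1 = NOR(s0, b) = NOR(0, 1) = 0
s2 = NOT(s1) = NOT 0 = 1
s3 = NOT(s2) = NOT 1 = 0
s4 = NOT(s3) = NOT 0 = 1
s5 = NOT(s4) = NOT 1 = 0
s6 = NOR(s5, c) = NOR(0, 0) = 1
s7 = NAND(d, s6) = NAND(1, 1) = 0
s8 = XOR(s3, s7) = XOR(0, 0) = 0
s9 = NOR(s8, s7) = NOR(0, 0) = 1
s10 = XOR(s6, a) = XOR(1, 1) = 0
So s9 = 1 and s10 = 0.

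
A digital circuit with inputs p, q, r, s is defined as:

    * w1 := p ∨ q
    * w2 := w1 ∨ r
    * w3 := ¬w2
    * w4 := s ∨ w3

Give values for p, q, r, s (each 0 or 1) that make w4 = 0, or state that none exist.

w4 = s ∨ w3 must be 0, so both s = 0 and w3 = 0.
Check with p=1, q=0, r=1, s=0:
w1 = p ∨ q = 1 ∨ 0 = 1
w2 = w1 ∨ r = 1 ∨ 1 = 1
w3 = ¬w2 = ¬1 = 0
w4 = s ∨ w3 = 0 ∨ 0 = 0
So w4 = 0 as required.

p=1, q=0, r=1, s=0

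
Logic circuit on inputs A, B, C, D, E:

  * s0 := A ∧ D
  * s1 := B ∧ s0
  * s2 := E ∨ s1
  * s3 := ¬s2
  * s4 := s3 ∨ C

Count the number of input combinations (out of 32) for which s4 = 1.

s4 = s3 ∨ C must be 1, so at least one of s3, C is 1.
Enumerating the 32 input combinations, 23 give s4 = 1 and 9 give s4 = 0.

23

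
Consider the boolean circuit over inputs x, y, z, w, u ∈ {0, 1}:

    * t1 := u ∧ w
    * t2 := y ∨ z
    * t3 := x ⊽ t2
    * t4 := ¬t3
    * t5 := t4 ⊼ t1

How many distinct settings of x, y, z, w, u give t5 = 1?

25

t5 = t4 ⊼ t1 must be 1, so at least one of t4, t1 is 0.
Enumerating the 32 input combinations, 25 give t5 = 1 and 7 give t5 = 0.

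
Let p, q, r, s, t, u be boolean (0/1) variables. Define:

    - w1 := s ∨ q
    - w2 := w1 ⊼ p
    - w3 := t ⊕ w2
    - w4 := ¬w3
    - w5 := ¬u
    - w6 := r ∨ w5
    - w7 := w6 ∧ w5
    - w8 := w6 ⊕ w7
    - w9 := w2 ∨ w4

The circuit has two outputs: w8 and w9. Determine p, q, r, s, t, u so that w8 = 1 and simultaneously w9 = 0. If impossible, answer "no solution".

Check with p=1, q=1, r=1, s=0, t=1, u=1:
w1 = s ∨ q = 0 ∨ 1 = 1
w2 = w1 ⊼ p = 1 ⊼ 1 = 0
w3 = t ⊕ w2 = 1 ⊕ 0 = 1
w4 = ¬w3 = ¬1 = 0
w5 = ¬u = ¬1 = 0
w6 = r ∨ w5 = 1 ∨ 0 = 1
w7 = w6 ∧ w5 = 1 ∧ 0 = 0
w8 = w6 ⊕ w7 = 1 ⊕ 0 = 1
w9 = w2 ∨ w4 = 0 ∨ 0 = 0
So w8 = 1 and w9 = 0.

p=1, q=1, r=1, s=0, t=1, u=1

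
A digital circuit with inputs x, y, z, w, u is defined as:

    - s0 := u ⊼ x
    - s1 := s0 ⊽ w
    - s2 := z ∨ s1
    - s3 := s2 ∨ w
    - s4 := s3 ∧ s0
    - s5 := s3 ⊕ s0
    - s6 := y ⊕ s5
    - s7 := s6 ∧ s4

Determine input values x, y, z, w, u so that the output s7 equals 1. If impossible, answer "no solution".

s7 = s6 ∧ s4 must be 1, so both s6 = 1 and s4 = 1.
s6 = y ⊕ s5 must be 1, so y and s5 differ.
Check with x=0 y=1 z=1 w=0 u=1:
s0 = u ⊼ x = 1 ⊼ 0 = 1
s1 = s0 ⊽ w = 1 ⊽ 0 = 0
s2 = z ∨ s1 = 1 ∨ 0 = 1
s3 = s2 ∨ w = 1 ∨ 0 = 1
s4 = s3 ∧ s0 = 1 ∧ 1 = 1
s5 = s3 ⊕ s0 = 1 ⊕ 1 = 0
s6 = y ⊕ s5 = 1 ⊕ 0 = 1
s7 = s6 ∧ s4 = 1 ∧ 1 = 1
So s7 = 1 as required.

x=0 y=1 z=1 w=0 u=1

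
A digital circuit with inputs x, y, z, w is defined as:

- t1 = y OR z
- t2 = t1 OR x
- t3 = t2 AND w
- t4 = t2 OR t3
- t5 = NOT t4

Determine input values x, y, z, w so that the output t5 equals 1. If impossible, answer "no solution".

t5 = NOT t4 must be 1, so t4 = 0.
t4 = t2 OR t3 must be 0, so both t2 = 0 and t3 = 0.
Check with x=0 y=0 z=0 w=0:
t1 = y OR z = 0 OR 0 = 0
t2 = t1 OR x = 0 OR 0 = 0
t3 = t2 AND w = 0 AND 0 = 0
t4 = t2 OR t3 = 0 OR 0 = 0
t5 = NOT t4 = NOT 0 = 1
So t5 = 1 as required.

x=0 y=0 z=0 w=0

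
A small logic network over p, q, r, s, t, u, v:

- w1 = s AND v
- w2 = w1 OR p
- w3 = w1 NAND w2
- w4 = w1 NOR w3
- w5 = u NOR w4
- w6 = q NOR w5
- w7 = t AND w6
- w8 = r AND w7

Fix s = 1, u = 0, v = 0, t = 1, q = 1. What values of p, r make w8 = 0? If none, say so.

w8 = r AND w7 must be 0, so at least one of r, w7 is 0.
Check with s = 1, u = 0, v = 0, t = 1, q = 1 and p=0, r=1:
w1 = s AND v = 1 AND 0 = 0
w2 = w1 OR p = 0 OR 0 = 0
w3 = w1 NAND w2 = 0 NAND 0 = 1
w4 = w1 NOR w3 = 0 NOR 1 = 0
w5 = u NOR w4 = 0 NOR 0 = 1
w6 = q NOR w5 = 1 NOR 1 = 0
w7 = t AND w6 = 1 AND 0 = 0
w8 = r AND w7 = 1 AND 0 = 0
So w8 = 0.

p=0 r=1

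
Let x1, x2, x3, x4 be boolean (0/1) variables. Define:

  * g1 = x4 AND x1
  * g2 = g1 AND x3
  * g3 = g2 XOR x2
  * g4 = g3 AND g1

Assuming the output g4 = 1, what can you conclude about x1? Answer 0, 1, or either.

1

g4 = g3 AND g1 must be 1, so both g3 = 1 and g1 = 1.
g3 = g2 XOR x2 must be 1, so g2 and x2 differ.
g1 = x4 AND x1 must be 1, so both x4 = 1 and x1 = 1.
Every assignment with g4 = 1 has x1 = 1; there are 2 such assignment(s).
  x1=1, x2=0, x3=1, x4=1
  x1=1, x2=1, x3=0, x4=1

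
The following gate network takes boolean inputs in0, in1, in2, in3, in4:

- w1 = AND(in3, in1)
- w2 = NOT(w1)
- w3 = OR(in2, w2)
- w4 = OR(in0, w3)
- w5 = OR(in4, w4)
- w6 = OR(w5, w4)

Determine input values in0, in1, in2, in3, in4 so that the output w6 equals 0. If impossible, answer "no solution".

in0=0, in1=1, in2=0, in3=1, in4=0

w6 = OR(w5, w4) must be 0, so both w5 = 0 and w4 = 0.
Check with in0=0, in1=1, in2=0, in3=1, in4=0:
w1 = AND(in3, in1) = AND(1, 1) = 1
w2 = NOT(w1) = NOT 1 = 0
w3 = OR(in2, w2) = OR(0, 0) = 0
w4 = OR(in0, w3) = OR(0, 0) = 0
w5 = OR(in4, w4) = OR(0, 0) = 0
w6 = OR(w5, w4) = OR(0, 0) = 0
So w6 = 0 as required.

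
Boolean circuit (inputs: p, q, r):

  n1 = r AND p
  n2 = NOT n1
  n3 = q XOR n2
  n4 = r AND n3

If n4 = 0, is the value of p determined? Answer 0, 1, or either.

either

Both values of p occur among assignments with n4 = 0:
  p=0: p=0, q=0, r=0
  p=1: p=1, q=0, r=0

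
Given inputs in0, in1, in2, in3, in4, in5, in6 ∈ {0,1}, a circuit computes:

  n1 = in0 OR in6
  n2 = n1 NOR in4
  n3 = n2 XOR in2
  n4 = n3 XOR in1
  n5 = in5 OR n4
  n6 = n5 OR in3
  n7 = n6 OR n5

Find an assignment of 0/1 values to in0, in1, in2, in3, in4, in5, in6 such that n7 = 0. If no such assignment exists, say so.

in0=0 in1=1 in2=1 in3=0 in4=1 in5=0 in6=1

n7 = n6 OR n5 must be 0, so both n6 = 0 and n5 = 0.
n6 = n5 OR in3 must be 0, so both n5 = 0 and in3 = 0.
n5 = in5 OR n4 must be 0, so both in5 = 0 and n4 = 0.
Check with in0=0 in1=1 in2=1 in3=0 in4=1 in5=0 in6=1:
n1 = in0 OR in6 = 0 OR 1 = 1
n2 = n1 NOR in4 = 1 NOR 1 = 0
n3 = n2 XOR in2 = 0 XOR 1 = 1
n4 = n3 XOR in1 = 1 XOR 1 = 0
n5 = in5 OR n4 = 0 OR 0 = 0
n6 = n5 OR in3 = 0 OR 0 = 0
n7 = n6 OR n5 = 0 OR 0 = 0
So n7 = 0 as required.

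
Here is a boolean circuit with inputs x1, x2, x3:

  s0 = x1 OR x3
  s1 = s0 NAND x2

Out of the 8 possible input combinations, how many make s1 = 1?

5

s1 = s0 NAND x2 must be 1, so at least one of s0, x2 is 0.
Satisfying assignments:
  x1=0, x2=0, x3=0
  x1=0, x2=0, x3=1
  x1=0, x2=1, x3=0
  x1=1, x2=0, x3=0
  x1=1, x2=0, x3=1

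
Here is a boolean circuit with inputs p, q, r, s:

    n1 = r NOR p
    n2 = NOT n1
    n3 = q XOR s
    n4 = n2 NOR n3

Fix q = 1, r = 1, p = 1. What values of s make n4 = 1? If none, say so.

no solution exists

With q = 1, r = 1, p = 1 fixed, none of the 2 settings of s give n4 = 1.
For example, with s=0:
n1 = r NOR p = 1 NOR 1 = 0
n2 = NOT n1 = NOT 0 = 1
n3 = q XOR s = 1 XOR 0 = 1
n4 = n2 NOR n3 = 1 NOR 1 = 0
giving n4 = 0 ≠ 1.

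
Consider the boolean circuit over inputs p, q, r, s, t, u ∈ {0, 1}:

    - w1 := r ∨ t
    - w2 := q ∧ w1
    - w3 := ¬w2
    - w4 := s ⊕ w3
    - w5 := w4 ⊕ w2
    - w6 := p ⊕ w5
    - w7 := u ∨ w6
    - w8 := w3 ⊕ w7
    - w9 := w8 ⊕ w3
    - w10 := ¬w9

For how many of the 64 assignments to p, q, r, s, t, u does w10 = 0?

48

w10 = ¬w9 must be 0, so w9 = 1.
w9 = w8 ⊕ w3 must be 1, so w8 and w3 differ.
Enumerating the 64 input combinations, 48 give w10 = 0 and 16 give w10 = 1.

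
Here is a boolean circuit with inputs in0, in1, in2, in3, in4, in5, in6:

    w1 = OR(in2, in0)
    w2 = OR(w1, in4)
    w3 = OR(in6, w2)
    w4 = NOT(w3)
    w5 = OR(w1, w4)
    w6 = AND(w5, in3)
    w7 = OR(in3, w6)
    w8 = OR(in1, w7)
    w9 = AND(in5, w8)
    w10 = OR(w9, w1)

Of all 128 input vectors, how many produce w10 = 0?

20

w10 = OR(w9, w1) must be 0, so both w9 = 0 and w1 = 0.
Enumerating the 128 input combinations, 20 give w10 = 0 and 108 give w10 = 1.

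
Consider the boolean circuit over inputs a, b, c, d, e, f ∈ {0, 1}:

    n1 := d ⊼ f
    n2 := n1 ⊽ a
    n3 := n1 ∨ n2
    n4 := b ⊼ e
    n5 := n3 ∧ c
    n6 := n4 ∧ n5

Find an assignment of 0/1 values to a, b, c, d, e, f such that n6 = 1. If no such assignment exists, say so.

n6 = n4 ∧ n5 must be 1, so both n4 = 1 and n5 = 1.
n4 = b ⊼ e must be 1, so at least one of b, e is 0.
Check with a=1, b=0, c=1, d=0, e=1, f=1:
n1 = d ⊼ f = 0 ⊼ 1 = 1
n2 = n1 ⊽ a = 1 ⊽ 1 = 0
n3 = n1 ∨ n2 = 1 ∨ 0 = 1
n4 = b ⊼ e = 0 ⊼ 1 = 1
n5 = n3 ∧ c = 1 ∧ 1 = 1
n6 = n4 ∧ n5 = 1 ∧ 1 = 1
So n6 = 1 as required.

a=1, b=0, c=1, d=0, e=1, f=1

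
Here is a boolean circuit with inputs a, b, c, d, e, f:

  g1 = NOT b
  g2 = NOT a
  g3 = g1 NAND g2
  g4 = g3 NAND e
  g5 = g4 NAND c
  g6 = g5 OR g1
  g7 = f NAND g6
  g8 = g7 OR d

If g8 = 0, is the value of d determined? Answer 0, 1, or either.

g8 = g7 OR d must be 0, so both g7 = 0 and d = 0.
Every assignment with g8 = 0 has d = 0; there are 14 such assignment(s).

0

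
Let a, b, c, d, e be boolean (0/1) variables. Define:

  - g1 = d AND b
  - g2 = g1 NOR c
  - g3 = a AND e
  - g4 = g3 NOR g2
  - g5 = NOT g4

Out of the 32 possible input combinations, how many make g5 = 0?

15

g5 = NOT g4 must be 0, so g4 = 1.
Enumerating the 32 input combinations, 15 give g5 = 0 and 17 give g5 = 1.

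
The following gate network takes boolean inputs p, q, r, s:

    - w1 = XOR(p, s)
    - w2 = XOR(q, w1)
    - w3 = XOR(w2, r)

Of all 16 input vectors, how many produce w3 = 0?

8

w3 = XOR(w2, r) must be 0, so w2 and r are equal.
Enumerating the 16 input combinations, 8 give w3 = 0 and 8 give w3 = 1.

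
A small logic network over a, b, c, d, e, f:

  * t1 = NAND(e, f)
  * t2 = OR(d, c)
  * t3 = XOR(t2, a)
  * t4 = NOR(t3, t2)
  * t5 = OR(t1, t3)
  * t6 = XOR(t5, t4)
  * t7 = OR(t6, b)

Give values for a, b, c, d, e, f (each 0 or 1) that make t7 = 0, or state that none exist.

a=1, b=0, c=1, d=0, e=1, f=1

t7 = OR(t6, b) must be 0, so both t6 = 0 and b = 0.
t6 = XOR(t5, t4) must be 0, so t5 and t4 are equal.
Check with a=1, b=0, c=1, d=0, e=1, f=1:
t1 = NAND(e, f) = NAND(1, 1) = 0
t2 = OR(d, c) = OR(0, 1) = 1
t3 = XOR(t2, a) = XOR(1, 1) = 0
t4 = NOR(t3, t2) = NOR(0, 1) = 0
t5 = OR(t1, t3) = OR(0, 0) = 0
t6 = XOR(t5, t4) = XOR(0, 0) = 0
t7 = OR(t6, b) = OR(0, 0) = 0
So t7 = 0 as required.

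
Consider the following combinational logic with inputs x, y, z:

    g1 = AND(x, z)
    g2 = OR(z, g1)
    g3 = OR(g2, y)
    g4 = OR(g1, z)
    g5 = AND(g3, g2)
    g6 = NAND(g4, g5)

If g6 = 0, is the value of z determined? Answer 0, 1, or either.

1

g6 = NAND(g4, g5) must be 0, so both g4 = 1 and g5 = 1.
g4 = OR(g1, z) must be 1, so at least one of g1, z is 1.
g5 = AND(g3, g2) must be 1, so both g3 = 1 and g2 = 1.
Every assignment with g6 = 0 has z = 1; there are 4 such assignment(s).
  x=0, y=0, z=1
  x=0, y=1, z=1
  x=1, y=0, z=1
  x=1, y=1, z=1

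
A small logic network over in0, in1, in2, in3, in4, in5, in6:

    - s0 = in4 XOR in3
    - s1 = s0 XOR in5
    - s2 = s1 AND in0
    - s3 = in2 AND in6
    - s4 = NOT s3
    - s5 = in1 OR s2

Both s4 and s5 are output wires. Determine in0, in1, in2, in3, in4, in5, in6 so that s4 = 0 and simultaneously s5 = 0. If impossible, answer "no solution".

in0=1, in1=0, in2=1, in3=1, in4=0, in5=1, in6=1

Check with in0=1, in1=0, in2=1, in3=1, in4=0, in5=1, in6=1:
s0 = in4 XOR in3 = 0 XOR 1 = 1
s1 = s0 XOR in5 = 1 XOR 1 = 0
s2 = s1 AND in0 = 0 AND 1 = 0
s3 = in2 AND in6 = 1 AND 1 = 1
s4 = NOT s3 = NOT 1 = 0
s5 = in1 OR s2 = 0 OR 0 = 0
So s4 = 0 and s5 = 0.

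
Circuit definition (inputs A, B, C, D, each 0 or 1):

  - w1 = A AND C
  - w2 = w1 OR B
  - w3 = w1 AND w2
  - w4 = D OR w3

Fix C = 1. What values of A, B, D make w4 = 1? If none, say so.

Check with C = 1 and A=1, B=1, D=0:
w1 = A AND C = 1 AND 1 = 1
w2 = w1 OR B = 1 OR 1 = 1
w3 = w1 AND w2 = 1 AND 1 = 1
w4 = D OR w3 = 0 OR 1 = 1
So w4 = 1.

A=1, B=1, D=0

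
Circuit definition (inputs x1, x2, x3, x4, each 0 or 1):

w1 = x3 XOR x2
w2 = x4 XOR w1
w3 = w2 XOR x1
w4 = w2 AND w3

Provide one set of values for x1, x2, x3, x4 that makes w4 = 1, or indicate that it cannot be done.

w4 = w2 AND w3 must be 1, so both w2 = 1 and w3 = 1.
w2 = x4 XOR w1 must be 1, so x4 and w1 differ.
Check with x1=0, x2=0, x3=0, x4=1:
w1 = x3 XOR x2 = 0 XOR 0 = 0
w2 = x4 XOR w1 = 1 XOR 0 = 1
w3 = w2 XOR x1 = 1 XOR 0 = 1
w4 = w2 AND w3 = 1 AND 1 = 1
So w4 = 1 as required.

x1=0, x2=0, x3=0, x4=1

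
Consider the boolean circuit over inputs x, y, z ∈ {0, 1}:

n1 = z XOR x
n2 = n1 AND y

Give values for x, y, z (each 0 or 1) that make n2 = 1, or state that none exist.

x=0, y=1, z=1

n2 = n1 AND y must be 1, so both n1 = 1 and y = 1.
n1 = z XOR x must be 1, so z and x differ.
Check with x=0, y=1, z=1:
n1 = z XOR x = 1 XOR 0 = 1
n2 = n1 AND y = 1 AND 1 = 1
So n2 = 1 as required.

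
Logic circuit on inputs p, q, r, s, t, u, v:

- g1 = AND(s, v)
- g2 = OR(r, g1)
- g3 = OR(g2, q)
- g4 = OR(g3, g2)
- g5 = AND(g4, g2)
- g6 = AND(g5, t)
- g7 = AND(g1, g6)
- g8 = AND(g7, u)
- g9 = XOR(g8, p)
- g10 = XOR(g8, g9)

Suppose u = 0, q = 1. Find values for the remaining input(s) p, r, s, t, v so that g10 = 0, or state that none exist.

p=0 r=1 s=0 t=1 v=0

g10 = XOR(g8, g9) must be 0, so g8 and g9 are equal.
Check with u = 0, q = 1 and p=0, r=1, s=0, t=1, v=0:
g1 = AND(s, v) = AND(0, 0) = 0
g2 = OR(r, g1) = OR(1, 0) = 1
g3 = OR(g2, q) = OR(1, 1) = 1
g4 = OR(g3, g2) = OR(1, 1) = 1
g5 = AND(g4, g2) = AND(1, 1) = 1
g6 = AND(g5, t) = AND(1, 1) = 1
g7 = AND(g1, g6) = AND(0, 1) = 0
g8 = AND(g7, u) = AND(0, 0) = 0
g9 = XOR(g8, p) = XOR(0, 0) = 0
g10 = XOR(g8, g9) = XOR(0, 0) = 0
So g10 = 0.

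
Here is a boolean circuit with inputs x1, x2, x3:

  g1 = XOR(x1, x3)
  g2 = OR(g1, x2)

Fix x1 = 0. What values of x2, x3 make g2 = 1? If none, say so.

g2 = OR(g1, x2) must be 1, so at least one of g1, x2 is 1.
Check with x1 = 0 and x2=1, x3=1:
g1 = XOR(x1, x3) = XOR(0, 1) = 1
g2 = OR(g1, x2) = OR(1, 1) = 1
So g2 = 1.

x2=1 x3=1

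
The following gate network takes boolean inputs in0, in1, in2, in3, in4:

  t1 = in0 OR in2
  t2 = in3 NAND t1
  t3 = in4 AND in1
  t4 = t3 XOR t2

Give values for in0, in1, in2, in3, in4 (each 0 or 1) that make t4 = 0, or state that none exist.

in0=0, in1=1, in2=1, in3=0, in4=1

t4 = t3 XOR t2 must be 0, so t3 and t2 are equal.
Check with in0=0, in1=1, in2=1, in3=0, in4=1:
t1 = in0 OR in2 = 0 OR 1 = 1
t2 = in3 NAND t1 = 0 NAND 1 = 1
t3 = in4 AND in1 = 1 AND 1 = 1
t4 = t3 XOR t2 = 1 XOR 1 = 0
So t4 = 0 as required.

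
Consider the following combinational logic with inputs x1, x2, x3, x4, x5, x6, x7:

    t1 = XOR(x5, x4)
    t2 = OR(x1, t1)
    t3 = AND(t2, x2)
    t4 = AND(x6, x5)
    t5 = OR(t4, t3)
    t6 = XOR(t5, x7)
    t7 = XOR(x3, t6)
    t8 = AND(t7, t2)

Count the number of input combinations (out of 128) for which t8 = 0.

80

t8 = AND(t7, t2) must be 0, so at least one of t7, t2 is 0.
Enumerating the 128 input combinations, 80 give t8 = 0 and 48 give t8 = 1.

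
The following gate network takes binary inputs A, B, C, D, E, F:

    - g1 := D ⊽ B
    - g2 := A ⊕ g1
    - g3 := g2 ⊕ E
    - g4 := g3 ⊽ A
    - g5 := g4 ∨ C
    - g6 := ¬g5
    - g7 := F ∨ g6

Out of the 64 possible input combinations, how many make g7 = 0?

20

g7 = F ∨ g6 must be 0, so both F = 0 and g6 = 0.
Enumerating the 64 input combinations, 20 give g7 = 0 and 44 give g7 = 1.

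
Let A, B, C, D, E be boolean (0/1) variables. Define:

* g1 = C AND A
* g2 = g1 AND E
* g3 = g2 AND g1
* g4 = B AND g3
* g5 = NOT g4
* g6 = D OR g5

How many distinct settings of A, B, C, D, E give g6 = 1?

31

g6 = D OR g5 must be 1, so at least one of D, g5 is 1.
Enumerating the 32 input combinations, 31 give g6 = 1 and 1 give g6 = 0.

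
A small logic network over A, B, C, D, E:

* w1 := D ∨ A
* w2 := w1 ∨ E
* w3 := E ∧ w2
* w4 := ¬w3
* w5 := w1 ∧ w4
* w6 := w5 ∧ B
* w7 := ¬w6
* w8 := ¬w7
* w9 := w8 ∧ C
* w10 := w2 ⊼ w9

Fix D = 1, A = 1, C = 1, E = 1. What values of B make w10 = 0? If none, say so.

With D = 1, A = 1, C = 1, E = 1 fixed, none of the 2 settings of B give w10 = 0.
For example, with B=1:
w1 = D ∨ A = 1 ∨ 1 = 1
w2 = w1 ∨ E = 1 ∨ 1 = 1
w3 = E ∧ w2 = 1 ∧ 1 = 1
w4 = ¬w3 = ¬1 = 0
w5 = w1 ∧ w4 = 1 ∧ 0 = 0
w6 = w5 ∧ B = 0 ∧ 1 = 0
w7 = ¬w6 = ¬0 = 1
w8 = ¬w7 = ¬1 = 0
w9 = w8 ∧ C = 0 ∧ 1 = 0
w10 = w2 ⊼ w9 = 1 ⊼ 0 = 1
giving w10 = 1 ≠ 0.

no solution exists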